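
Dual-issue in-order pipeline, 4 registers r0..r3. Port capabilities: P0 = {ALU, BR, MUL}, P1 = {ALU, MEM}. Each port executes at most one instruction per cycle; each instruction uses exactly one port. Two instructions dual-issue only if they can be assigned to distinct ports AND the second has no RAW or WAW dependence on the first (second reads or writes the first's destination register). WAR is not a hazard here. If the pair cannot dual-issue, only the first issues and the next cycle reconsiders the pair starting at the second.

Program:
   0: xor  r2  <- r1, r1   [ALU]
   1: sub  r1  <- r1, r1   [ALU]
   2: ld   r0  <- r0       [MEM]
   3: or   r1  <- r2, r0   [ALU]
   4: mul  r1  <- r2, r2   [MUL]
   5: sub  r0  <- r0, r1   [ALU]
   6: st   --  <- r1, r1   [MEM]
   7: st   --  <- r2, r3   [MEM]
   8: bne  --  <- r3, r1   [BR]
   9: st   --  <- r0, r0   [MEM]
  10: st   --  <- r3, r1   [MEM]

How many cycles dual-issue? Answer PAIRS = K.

  cy0 -> i0/i1 (xor sub) dual
  cy1 -> i2 (ld) RAW r0
  cy2 -> i3 (or) WAW r1
  cy3 -> i4 (mul) RAW r1
  cy4 -> i5/i6 (sub st) dual
  cy5 -> i7/i8 (st bne) dual
  cy6 -> i9 (st) no-port MEM/MEM
  cy7 -> i10 (st) tail

PAIRS = 3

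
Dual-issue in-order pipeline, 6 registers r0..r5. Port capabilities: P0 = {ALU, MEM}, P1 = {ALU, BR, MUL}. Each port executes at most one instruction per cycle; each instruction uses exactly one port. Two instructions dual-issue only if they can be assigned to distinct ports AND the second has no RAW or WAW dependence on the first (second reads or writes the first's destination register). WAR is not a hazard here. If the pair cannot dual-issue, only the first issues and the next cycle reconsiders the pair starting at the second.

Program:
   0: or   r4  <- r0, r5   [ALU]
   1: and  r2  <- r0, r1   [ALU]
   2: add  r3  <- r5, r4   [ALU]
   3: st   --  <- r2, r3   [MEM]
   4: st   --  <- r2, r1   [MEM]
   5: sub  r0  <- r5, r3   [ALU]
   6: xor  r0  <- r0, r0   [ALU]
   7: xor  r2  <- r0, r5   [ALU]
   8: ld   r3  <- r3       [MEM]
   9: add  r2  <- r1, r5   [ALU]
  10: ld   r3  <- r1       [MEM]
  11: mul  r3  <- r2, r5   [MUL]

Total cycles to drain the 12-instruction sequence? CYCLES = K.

CYCLES = 8

0. or/and @i0+i1  | dual
1. add @i2  | RAW r3
2. st @i3  | no-port MEM/MEM
3. st/sub @i4+i5  | dual
4. xor @i6  | RAW r0
5. xor/ld @i7+i8  | dual
6. add/ld @i9+i10  | dual
7. mul @i11  | tail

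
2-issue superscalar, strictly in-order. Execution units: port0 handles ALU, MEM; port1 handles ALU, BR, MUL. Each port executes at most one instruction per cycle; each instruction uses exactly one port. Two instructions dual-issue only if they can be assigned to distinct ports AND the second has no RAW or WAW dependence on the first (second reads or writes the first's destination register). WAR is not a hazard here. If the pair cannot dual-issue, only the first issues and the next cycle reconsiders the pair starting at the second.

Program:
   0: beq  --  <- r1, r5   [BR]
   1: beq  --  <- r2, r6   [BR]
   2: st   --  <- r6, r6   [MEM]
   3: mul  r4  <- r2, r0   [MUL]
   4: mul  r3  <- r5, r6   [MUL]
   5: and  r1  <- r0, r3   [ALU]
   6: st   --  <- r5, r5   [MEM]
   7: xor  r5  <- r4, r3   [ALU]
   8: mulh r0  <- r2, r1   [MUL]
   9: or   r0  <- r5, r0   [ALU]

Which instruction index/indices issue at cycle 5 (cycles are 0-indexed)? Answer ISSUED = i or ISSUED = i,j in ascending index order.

c0: i0 beq  no-port BR/BR
c1: i1/i2 beq;st  2-wide
c2: i3 mul  no-port MUL/MUL
c3: i4 mul  RAW r3
c4: i5/i6 and;st  2-wide
c5: i7/i8 xor;mulh  2-wide
c6: i9 or  tail

ISSUED = 7,8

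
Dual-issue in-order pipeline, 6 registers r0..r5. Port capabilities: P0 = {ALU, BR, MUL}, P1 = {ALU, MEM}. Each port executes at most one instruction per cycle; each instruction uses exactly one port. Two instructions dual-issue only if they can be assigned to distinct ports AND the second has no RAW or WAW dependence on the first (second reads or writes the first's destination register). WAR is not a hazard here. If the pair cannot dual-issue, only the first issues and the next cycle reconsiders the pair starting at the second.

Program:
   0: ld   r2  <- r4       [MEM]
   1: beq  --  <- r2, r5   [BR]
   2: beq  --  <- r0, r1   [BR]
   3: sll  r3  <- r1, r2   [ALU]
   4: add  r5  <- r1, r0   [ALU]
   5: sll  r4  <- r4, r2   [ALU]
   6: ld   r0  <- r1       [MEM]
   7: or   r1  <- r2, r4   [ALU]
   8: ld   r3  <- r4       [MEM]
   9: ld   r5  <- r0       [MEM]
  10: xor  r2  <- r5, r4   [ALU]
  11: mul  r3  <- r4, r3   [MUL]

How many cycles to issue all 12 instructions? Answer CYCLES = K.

CYCLES = 8

  cy0 -> i0 (ld) RAW r2
  cy1 -> i1 (beq) no-port BR/BR
  cy2 -> i2+i3 (beq;sll) 2-wide
  cy3 -> i4+i5 (add;sll) 2-wide
  cy4 -> i6+i7 (ld;or) 2-wide
  cy5 -> i8 (ld) no-port MEM/MEM
  cy6 -> i9 (ld) RAW r5
  cy7 -> i10+i11 (xor;mul) 2-wide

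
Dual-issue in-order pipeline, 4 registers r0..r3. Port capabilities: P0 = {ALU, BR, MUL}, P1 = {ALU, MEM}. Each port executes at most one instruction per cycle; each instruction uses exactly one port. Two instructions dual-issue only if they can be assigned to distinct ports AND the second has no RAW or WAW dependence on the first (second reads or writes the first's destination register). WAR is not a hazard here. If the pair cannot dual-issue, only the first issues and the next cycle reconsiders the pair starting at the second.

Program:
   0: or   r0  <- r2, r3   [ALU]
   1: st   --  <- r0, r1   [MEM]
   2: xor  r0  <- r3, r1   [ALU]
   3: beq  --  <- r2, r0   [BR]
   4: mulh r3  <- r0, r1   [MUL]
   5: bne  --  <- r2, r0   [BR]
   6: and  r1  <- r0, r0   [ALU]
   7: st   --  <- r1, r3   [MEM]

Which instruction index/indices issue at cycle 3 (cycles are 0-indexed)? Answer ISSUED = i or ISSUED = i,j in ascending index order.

0. or.ALU @i0  | RAW r0
1. st.MEM xor.ALU @i1+i2  | 2-wide
2. beq.BR @i3  | no-port BR/MUL
3. mulh.MUL @i4  | no-port MUL/BR
4. bne.BR and.ALU @i5+i6  | 2-wide
5. st.MEM @i7  | tail

ISSUED = 4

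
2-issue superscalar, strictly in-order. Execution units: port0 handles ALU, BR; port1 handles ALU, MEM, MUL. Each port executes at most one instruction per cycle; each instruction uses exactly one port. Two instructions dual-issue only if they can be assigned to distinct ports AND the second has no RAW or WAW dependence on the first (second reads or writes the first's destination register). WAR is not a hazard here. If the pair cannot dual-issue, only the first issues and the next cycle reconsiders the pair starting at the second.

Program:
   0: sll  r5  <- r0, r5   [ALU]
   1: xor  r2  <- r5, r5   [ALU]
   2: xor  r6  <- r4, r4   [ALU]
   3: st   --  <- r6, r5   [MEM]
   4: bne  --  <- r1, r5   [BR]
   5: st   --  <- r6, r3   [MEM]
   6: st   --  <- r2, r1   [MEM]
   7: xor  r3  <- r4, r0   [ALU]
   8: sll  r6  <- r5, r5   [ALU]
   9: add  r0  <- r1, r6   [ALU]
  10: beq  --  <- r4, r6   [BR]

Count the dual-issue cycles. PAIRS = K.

PAIRS = 4

#0 head=0: sll.ALU i0 RAW r5
#1 head=1: xor.ALU;xor.ALU i1+i2 pair
#2 head=3: st.MEM;bne.BR i3+i4 pair
#3 head=5: st.MEM i5 no-port MEM/MEM
#4 head=6: st.MEM;xor.ALU i6+i7 pair
#5 head=8: sll.ALU i8 RAW r6
#6 head=9: add.ALU;beq.BR i9+i10 pair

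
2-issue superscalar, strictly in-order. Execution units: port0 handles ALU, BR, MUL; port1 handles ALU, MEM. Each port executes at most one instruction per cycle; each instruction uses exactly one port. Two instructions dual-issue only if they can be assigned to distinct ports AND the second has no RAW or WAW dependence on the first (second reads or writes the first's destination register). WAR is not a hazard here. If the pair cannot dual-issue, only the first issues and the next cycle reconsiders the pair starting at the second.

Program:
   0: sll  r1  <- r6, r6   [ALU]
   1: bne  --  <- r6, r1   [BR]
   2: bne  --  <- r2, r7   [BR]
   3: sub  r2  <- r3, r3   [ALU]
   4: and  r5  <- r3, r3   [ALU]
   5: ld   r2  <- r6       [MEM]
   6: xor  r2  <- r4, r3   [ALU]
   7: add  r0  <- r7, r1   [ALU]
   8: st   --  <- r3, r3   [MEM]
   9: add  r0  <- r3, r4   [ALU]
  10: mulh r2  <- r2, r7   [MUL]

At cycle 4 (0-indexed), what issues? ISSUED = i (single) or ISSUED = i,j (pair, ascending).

t=0 i0:sll ; RAW r1
t=1 i1:bne ; no-port BR/BR
t=2 i2+i3:bne+sub ; dual
t=3 i4+i5:and+ld ; dual
t=4 i6+i7:xor+add ; dual
t=5 i8+i9:st+add ; dual
t=6 i10:mulh ; tail

ISSUED = 6,7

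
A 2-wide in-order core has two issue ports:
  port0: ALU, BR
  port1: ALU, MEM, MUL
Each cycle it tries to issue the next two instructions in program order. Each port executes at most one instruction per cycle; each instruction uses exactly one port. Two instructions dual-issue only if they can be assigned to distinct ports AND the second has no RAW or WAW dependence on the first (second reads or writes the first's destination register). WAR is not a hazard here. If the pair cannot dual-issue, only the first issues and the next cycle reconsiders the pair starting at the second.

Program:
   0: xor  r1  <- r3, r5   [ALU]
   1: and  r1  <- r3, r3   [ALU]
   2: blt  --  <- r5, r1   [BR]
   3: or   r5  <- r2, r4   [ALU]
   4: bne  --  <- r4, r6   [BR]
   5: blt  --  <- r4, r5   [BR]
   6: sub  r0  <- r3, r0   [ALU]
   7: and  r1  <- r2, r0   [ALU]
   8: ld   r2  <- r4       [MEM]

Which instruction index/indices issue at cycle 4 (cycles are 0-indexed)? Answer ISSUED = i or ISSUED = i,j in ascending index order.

c0: i0 xor.ALU  WAW r1
c1: i1 and.ALU  RAW r1
c2: i2,i3 blt.BR;or.ALU  2-wide
c3: i4 bne.BR  no-port BR/BR
c4: i5,i6 blt.BR;sub.ALU  2-wide
c5: i7,i8 and.ALU;ld.MEM  2-wide

ISSUED = 5,6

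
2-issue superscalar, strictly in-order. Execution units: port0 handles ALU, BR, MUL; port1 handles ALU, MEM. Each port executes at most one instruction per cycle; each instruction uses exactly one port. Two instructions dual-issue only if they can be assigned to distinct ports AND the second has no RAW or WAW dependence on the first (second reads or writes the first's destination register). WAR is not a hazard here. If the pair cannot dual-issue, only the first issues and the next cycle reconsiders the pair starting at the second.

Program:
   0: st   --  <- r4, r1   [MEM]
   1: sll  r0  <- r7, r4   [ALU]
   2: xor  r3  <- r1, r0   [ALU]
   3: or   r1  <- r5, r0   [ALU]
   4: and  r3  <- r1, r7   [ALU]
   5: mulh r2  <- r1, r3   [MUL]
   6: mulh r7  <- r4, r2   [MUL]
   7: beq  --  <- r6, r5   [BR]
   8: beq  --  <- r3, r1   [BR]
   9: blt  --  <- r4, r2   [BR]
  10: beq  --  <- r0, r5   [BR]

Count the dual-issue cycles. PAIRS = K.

#0 head=0: st sll i0/i1 2-wide
#1 head=2: xor or i2/i3 2-wide
#2 head=4: and i4 RAW r3
#3 head=5: mulh i5 no-port MUL/MUL
#4 head=6: mulh i6 no-port MUL/BR
#5 head=7: beq i7 no-port BR/BR
#6 head=8: beq i8 no-port BR/BR
#7 head=9: blt i9 no-port BR/BR
#8 head=10: beq i10 tail

PAIRS = 2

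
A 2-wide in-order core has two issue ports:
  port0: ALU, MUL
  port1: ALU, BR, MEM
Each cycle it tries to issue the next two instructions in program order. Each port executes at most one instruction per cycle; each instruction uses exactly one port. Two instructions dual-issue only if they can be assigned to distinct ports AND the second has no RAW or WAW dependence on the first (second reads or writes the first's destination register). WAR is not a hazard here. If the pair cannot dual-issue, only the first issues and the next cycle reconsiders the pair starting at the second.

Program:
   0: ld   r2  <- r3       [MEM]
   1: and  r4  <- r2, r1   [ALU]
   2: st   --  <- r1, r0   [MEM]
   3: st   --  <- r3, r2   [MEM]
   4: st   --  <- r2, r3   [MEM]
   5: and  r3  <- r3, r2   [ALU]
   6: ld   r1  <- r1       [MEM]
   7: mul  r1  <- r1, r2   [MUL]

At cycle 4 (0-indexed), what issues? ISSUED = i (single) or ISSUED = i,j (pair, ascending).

[0] i0  ld  -- RAW r2
[1] i1/i2  and st  -- dual
[2] i3  st  -- no-port MEM/MEM
[3] i4/i5  st and  -- dual
[4] i6  ld  -- RAW+WAW r1
[5] i7  mul  -- tail

ISSUED = 6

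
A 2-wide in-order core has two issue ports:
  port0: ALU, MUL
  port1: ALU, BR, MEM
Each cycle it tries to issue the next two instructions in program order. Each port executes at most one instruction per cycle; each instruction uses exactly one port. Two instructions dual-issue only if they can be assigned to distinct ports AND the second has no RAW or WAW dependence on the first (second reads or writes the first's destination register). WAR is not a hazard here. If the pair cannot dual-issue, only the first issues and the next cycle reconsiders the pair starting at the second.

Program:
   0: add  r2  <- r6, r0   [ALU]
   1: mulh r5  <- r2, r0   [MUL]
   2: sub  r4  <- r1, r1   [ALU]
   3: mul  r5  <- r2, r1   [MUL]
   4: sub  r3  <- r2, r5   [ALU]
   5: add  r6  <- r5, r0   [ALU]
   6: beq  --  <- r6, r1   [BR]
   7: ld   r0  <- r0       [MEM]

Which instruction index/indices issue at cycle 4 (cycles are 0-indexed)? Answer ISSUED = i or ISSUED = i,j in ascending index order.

ISSUED = 6

#0 head=0: add.ALU i0 RAW r2
#1 head=1: mulh.MUL+sub.ALU i1/i2 dual
#2 head=3: mul.MUL i3 RAW r5
#3 head=4: sub.ALU+add.ALU i4/i5 dual
#4 head=6: beq.BR i6 no-port BR/MEM
#5 head=7: ld.MEM i7 tail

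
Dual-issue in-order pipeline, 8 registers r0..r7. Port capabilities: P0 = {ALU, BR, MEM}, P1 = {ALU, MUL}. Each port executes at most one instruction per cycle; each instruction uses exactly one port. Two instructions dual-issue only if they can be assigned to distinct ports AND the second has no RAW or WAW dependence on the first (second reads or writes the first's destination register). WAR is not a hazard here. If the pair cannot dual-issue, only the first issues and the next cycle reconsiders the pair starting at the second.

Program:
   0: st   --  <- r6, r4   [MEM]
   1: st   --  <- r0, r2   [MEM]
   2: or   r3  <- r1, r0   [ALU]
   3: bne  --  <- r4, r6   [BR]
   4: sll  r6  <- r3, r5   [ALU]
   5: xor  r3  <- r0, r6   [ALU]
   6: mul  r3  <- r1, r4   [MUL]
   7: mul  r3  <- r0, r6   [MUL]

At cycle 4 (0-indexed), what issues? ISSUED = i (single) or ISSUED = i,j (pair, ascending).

ISSUED = 6

#0 head=0: st i0 no-port MEM/MEM
#1 head=1: st or i1/i2 2-wide
#2 head=3: bne sll i3/i4 2-wide
#3 head=5: xor i5 WAW r3
#4 head=6: mul i6 no-port MUL/MUL
#5 head=7: mul i7 tail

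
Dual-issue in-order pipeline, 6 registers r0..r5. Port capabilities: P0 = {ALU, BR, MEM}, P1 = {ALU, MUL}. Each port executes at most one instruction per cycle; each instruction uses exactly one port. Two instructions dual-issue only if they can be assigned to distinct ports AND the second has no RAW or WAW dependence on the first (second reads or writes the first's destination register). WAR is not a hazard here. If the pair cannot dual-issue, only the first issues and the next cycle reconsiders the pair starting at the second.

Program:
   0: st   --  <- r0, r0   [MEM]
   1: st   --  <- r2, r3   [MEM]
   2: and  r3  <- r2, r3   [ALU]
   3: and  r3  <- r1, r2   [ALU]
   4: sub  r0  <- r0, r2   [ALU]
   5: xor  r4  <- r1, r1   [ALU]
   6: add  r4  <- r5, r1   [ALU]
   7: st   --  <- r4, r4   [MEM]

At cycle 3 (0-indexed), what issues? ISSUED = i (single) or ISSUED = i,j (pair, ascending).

ISSUED = 5

#0 head=0: st i0 no-port MEM/MEM
#1 head=1: st/and i1&i2 pair
#2 head=3: and/sub i3&i4 pair
#3 head=5: xor i5 WAW r4
#4 head=6: add i6 RAW r4
#5 head=7: st i7 tail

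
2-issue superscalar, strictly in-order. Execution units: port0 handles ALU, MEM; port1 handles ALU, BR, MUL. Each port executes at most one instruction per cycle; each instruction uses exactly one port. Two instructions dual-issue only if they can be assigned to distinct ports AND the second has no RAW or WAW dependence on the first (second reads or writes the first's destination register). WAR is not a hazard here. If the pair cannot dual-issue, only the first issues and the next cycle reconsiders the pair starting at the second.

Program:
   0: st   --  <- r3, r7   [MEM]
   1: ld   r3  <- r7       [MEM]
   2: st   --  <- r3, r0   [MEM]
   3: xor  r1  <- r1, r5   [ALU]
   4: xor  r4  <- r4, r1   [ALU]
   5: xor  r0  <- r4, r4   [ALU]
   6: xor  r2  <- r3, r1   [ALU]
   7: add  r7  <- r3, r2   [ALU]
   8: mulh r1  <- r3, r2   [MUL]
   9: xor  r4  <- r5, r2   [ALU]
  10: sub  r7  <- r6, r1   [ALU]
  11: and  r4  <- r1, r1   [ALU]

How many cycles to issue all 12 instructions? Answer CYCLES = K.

CYCLES = 8

c0: i0 st  no-port MEM/MEM
c1: i1 ld  no-port MEM/MEM
c2: i2/i3 st;xor  pair
c3: i4 xor  RAW r4
c4: i5/i6 xor;xor  pair
c5: i7/i8 add;mulh  pair
c6: i9/i10 xor;sub  pair
c7: i11 and  tail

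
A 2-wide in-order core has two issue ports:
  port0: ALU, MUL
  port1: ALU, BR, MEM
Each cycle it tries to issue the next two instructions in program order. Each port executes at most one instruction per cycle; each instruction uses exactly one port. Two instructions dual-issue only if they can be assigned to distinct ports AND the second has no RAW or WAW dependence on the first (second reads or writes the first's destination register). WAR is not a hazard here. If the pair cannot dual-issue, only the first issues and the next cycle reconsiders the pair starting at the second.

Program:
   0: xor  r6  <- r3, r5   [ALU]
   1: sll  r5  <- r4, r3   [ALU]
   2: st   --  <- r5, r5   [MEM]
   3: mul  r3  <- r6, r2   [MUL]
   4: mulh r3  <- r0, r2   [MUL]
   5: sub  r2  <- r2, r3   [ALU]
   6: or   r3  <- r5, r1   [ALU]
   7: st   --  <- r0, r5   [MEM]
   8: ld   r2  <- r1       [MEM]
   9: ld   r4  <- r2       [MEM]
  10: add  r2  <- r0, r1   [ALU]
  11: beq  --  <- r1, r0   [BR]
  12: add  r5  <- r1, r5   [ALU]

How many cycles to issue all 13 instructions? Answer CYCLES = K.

#0 head=0: xor/sll i0/i1 dual
#1 head=2: st/mul i2/i3 dual
#2 head=4: mulh i4 RAW r3
#3 head=5: sub/or i5/i6 dual
#4 head=7: st i7 no-port MEM/MEM
#5 head=8: ld i8 no-port MEM/MEM
#6 head=9: ld/add i9/i10 dual
#7 head=11: beq/add i11/i12 dual

CYCLES = 8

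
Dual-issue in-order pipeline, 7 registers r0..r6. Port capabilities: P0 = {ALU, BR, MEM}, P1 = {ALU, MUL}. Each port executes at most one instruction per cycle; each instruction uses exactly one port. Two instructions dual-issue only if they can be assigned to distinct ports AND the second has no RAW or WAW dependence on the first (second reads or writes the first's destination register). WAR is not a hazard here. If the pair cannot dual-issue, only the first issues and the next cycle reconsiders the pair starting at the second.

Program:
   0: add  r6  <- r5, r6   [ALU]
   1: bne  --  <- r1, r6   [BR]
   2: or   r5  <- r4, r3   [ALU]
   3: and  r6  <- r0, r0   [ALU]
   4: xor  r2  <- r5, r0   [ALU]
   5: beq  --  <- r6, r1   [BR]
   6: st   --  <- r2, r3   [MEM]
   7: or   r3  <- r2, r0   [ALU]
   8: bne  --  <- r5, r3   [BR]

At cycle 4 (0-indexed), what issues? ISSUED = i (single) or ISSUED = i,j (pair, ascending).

ISSUED = 6,7

[0] i0  add  -- RAW r6
[1] i1&i2  bne or  -- 2-wide
[2] i3&i4  and xor  -- 2-wide
[3] i5  beq  -- no-port BR/MEM
[4] i6&i7  st or  -- 2-wide
[5] i8  bne  -- tail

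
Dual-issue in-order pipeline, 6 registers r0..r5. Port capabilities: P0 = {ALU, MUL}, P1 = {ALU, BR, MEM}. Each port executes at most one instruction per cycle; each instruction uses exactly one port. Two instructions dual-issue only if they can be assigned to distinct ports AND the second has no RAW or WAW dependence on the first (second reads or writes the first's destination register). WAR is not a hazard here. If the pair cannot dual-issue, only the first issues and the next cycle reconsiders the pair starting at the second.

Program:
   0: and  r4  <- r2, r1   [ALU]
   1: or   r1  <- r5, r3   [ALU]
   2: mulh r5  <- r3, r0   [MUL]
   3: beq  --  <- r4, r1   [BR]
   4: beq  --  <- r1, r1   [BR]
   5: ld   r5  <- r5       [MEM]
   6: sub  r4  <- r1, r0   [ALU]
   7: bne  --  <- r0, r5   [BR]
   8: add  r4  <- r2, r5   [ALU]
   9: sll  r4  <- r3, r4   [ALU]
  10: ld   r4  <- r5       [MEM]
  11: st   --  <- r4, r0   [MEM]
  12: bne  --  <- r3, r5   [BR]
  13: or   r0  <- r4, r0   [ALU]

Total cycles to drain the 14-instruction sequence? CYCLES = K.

t=0 i0+i1:and.ALU or.ALU ; 2-wide
t=1 i2+i3:mulh.MUL beq.BR ; 2-wide
t=2 i4:beq.BR ; no-port BR/MEM
t=3 i5+i6:ld.MEM sub.ALU ; 2-wide
t=4 i7+i8:bne.BR add.ALU ; 2-wide
t=5 i9:sll.ALU ; WAW r4
t=6 i10:ld.MEM ; no-port MEM/MEM
t=7 i11:st.MEM ; no-port MEM/BR
t=8 i12+i13:bne.BR or.ALU ; 2-wide

CYCLES = 9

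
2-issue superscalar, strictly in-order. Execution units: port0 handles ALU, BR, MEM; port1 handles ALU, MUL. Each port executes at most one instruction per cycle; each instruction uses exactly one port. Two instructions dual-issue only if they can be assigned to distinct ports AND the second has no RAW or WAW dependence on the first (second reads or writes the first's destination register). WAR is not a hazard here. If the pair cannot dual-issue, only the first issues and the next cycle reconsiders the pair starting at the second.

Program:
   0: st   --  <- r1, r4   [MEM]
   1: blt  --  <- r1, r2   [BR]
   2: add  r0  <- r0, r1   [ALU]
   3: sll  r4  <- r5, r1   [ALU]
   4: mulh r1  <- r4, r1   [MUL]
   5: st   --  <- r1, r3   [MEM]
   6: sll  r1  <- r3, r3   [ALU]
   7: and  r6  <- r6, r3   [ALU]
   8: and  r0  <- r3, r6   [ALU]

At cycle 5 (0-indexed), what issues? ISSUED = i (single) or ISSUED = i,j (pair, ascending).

t=0 i0:st.MEM ; no-port MEM/BR
t=1 i1/i2:blt.BR;add.ALU ; 2-wide
t=2 i3:sll.ALU ; RAW r4
t=3 i4:mulh.MUL ; RAW r1
t=4 i5/i6:st.MEM;sll.ALU ; 2-wide
t=5 i7:and.ALU ; RAW r6
t=6 i8:and.ALU ; tail

ISSUED = 7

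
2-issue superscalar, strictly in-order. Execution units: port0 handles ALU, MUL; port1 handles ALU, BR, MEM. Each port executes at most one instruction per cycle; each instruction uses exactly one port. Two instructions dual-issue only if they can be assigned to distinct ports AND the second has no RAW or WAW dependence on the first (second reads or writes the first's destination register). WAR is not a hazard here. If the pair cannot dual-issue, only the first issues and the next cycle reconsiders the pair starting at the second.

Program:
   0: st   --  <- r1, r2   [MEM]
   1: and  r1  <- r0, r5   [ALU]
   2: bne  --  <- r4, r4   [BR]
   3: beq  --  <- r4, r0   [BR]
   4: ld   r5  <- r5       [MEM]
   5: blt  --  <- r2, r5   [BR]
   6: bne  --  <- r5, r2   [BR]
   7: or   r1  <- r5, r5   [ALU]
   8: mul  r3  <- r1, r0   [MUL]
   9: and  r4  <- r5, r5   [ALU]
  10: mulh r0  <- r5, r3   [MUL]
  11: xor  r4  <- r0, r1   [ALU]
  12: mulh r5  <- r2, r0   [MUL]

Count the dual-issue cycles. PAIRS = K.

PAIRS = 4

c0: i0&i1 st and  2-wide
c1: i2 bne  no-port BR/BR
c2: i3 beq  no-port BR/MEM
c3: i4 ld  no-port MEM/BR
c4: i5 blt  no-port BR/BR
c5: i6&i7 bne or  2-wide
c6: i8&i9 mul and  2-wide
c7: i10 mulh  RAW r0
c8: i11&i12 xor mulh  2-wide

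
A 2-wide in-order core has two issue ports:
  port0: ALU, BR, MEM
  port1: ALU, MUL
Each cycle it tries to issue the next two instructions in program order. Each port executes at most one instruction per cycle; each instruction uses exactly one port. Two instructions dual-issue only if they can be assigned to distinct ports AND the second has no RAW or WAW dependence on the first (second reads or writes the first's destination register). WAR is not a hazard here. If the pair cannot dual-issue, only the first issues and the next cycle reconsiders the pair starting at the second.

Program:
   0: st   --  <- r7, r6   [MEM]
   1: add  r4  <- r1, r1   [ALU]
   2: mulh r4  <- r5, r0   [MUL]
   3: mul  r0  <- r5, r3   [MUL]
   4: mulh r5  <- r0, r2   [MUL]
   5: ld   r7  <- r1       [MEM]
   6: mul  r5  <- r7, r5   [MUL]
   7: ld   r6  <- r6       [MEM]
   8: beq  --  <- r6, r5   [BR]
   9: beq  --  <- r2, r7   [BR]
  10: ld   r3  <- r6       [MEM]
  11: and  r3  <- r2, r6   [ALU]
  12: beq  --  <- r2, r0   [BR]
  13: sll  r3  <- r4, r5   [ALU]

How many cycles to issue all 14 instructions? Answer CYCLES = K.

[0] i0+i1  st.MEM add.ALU  -- 2-wide
[1] i2  mulh.MUL  -- no-port MUL/MUL
[2] i3  mul.MUL  -- no-port MUL/MUL
[3] i4+i5  mulh.MUL ld.MEM  -- 2-wide
[4] i6+i7  mul.MUL ld.MEM  -- 2-wide
[5] i8  beq.BR  -- no-port BR/BR
[6] i9  beq.BR  -- no-port BR/MEM
[7] i10  ld.MEM  -- WAW r3
[8] i11+i12  and.ALU beq.BR  -- 2-wide
[9] i13  sll.ALU  -- tail

CYCLES = 10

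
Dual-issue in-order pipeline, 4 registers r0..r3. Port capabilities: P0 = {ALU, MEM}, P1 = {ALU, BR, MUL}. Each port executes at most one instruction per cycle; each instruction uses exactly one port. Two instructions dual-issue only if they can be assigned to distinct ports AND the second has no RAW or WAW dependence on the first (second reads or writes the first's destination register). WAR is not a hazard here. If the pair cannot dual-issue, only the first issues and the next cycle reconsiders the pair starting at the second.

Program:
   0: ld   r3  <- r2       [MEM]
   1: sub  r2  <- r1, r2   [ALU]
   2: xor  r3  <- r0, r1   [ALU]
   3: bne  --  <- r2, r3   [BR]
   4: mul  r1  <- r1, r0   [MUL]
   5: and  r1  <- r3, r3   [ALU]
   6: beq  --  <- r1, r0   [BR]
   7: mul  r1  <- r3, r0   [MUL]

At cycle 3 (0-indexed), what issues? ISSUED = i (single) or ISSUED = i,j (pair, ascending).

[0] i0,i1  ld+sub  -- dual
[1] i2  xor  -- RAW r3
[2] i3  bne  -- no-port BR/MUL
[3] i4  mul  -- WAW r1
[4] i5  and  -- RAW r1
[5] i6  beq  -- no-port BR/MUL
[6] i7  mul  -- tail

ISSUED = 4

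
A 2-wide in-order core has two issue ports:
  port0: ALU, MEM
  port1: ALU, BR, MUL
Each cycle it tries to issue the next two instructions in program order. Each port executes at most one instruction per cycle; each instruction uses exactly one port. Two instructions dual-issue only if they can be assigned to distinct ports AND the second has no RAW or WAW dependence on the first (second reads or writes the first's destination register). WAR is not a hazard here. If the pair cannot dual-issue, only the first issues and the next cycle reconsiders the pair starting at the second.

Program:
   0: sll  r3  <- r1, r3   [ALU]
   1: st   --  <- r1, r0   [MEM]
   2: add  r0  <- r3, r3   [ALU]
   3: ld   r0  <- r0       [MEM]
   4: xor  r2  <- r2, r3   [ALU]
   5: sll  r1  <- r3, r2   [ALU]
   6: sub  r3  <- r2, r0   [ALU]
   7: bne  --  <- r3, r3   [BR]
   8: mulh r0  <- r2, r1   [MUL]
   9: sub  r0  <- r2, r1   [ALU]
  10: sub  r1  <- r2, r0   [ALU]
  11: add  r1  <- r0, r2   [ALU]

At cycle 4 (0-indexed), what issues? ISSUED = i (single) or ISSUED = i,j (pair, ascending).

[0] i0+i1  sll.ALU+st.MEM  -- pair
[1] i2  add.ALU  -- RAW+WAW r0
[2] i3+i4  ld.MEM+xor.ALU  -- pair
[3] i5+i6  sll.ALU+sub.ALU  -- pair
[4] i7  bne.BR  -- no-port BR/MUL
[5] i8  mulh.MUL  -- WAW r0
[6] i9  sub.ALU  -- RAW r0
[7] i10  sub.ALU  -- WAW r1
[8] i11  add.ALU  -- tail

ISSUED = 7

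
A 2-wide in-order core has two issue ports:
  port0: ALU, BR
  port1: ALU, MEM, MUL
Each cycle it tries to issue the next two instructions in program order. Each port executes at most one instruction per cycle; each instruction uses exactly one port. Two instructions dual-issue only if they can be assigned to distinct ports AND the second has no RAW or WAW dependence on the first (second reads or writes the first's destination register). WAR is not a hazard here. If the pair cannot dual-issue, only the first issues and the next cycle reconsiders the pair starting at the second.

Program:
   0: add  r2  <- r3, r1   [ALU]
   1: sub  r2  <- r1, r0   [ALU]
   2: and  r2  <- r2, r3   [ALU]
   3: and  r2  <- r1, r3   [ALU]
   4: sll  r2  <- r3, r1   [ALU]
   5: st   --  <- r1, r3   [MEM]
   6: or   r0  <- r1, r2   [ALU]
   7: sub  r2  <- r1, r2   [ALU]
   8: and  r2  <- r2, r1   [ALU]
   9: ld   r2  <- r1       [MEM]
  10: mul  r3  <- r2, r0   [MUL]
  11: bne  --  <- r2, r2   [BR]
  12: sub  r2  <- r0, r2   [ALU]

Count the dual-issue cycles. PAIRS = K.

[0] i0  add  -- WAW r2
[1] i1  sub  -- RAW+WAW r2
[2] i2  and  -- WAW r2
[3] i3  and  -- WAW r2
[4] i4,i5  sll st  -- pair
[5] i6,i7  or sub  -- pair
[6] i8  and  -- WAW r2
[7] i9  ld  -- no-port MEM/MUL
[8] i10,i11  mul bne  -- pair
[9] i12  sub  -- tail

PAIRS = 3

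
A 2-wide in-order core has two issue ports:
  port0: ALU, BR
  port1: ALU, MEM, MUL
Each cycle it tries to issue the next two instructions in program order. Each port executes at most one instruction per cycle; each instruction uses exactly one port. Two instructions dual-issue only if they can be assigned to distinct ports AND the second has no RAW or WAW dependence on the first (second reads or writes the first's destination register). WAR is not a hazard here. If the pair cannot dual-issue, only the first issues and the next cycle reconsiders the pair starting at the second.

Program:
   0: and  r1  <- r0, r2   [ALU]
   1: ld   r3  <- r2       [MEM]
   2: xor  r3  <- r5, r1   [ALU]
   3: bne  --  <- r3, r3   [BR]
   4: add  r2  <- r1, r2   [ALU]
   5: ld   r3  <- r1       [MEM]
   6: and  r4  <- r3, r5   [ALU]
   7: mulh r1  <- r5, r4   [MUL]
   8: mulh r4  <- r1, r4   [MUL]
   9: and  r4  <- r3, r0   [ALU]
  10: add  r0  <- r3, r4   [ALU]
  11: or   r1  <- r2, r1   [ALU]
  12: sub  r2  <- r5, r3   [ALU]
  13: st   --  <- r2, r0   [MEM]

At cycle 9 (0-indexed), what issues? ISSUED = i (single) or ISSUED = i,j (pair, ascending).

t=0 i0,i1:and/ld ; dual
t=1 i2:xor ; RAW r3
t=2 i3,i4:bne/add ; dual
t=3 i5:ld ; RAW r3
t=4 i6:and ; RAW r4
t=5 i7:mulh ; no-port MUL/MUL
t=6 i8:mulh ; WAW r4
t=7 i9:and ; RAW r4
t=8 i10,i11:add/or ; dual
t=9 i12:sub ; RAW r2
t=10 i13:st ; tail

ISSUED = 12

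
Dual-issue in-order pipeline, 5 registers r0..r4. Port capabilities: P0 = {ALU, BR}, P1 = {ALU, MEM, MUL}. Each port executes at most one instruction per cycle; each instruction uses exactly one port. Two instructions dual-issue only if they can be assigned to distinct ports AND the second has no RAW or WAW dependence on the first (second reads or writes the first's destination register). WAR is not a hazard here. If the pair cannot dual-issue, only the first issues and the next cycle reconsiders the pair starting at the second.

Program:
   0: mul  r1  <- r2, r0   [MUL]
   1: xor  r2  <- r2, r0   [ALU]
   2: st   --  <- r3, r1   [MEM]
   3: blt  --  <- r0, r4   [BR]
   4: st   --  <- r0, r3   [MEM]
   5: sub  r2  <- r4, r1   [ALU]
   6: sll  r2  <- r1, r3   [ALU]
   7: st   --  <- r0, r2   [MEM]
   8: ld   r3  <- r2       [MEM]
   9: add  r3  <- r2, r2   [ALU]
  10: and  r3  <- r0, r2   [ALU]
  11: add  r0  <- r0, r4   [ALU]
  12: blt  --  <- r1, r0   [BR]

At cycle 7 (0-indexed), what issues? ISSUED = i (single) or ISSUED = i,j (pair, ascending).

ISSUED = 10,11

[0] i0&i1  mul;xor  -- dual
[1] i2&i3  st;blt  -- dual
[2] i4&i5  st;sub  -- dual
[3] i6  sll  -- RAW r2
[4] i7  st  -- no-port MEM/MEM
[5] i8  ld  -- WAW r3
[6] i9  add  -- WAW r3
[7] i10&i11  and;add  -- dual
[8] i12  blt  -- tail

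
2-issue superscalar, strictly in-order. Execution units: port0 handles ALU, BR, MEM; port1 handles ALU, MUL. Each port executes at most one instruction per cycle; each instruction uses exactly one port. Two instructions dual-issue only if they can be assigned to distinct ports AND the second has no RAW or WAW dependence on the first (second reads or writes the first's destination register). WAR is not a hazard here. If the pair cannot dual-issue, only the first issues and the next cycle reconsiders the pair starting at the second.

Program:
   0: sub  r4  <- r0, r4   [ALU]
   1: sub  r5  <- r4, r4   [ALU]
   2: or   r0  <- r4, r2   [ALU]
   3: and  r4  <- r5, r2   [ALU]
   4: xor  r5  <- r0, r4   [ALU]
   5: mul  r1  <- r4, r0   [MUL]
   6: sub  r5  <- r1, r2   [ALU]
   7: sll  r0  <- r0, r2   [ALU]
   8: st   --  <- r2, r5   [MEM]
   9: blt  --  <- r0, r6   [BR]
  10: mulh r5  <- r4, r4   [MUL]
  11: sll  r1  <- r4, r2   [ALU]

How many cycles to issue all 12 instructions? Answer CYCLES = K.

t=0 i0:sub ; RAW r4
t=1 i1,i2:sub;or ; dual
t=2 i3:and ; RAW r4
t=3 i4,i5:xor;mul ; dual
t=4 i6,i7:sub;sll ; dual
t=5 i8:st ; no-port MEM/BR
t=6 i9,i10:blt;mulh ; dual
t=7 i11:sll ; tail

CYCLES = 8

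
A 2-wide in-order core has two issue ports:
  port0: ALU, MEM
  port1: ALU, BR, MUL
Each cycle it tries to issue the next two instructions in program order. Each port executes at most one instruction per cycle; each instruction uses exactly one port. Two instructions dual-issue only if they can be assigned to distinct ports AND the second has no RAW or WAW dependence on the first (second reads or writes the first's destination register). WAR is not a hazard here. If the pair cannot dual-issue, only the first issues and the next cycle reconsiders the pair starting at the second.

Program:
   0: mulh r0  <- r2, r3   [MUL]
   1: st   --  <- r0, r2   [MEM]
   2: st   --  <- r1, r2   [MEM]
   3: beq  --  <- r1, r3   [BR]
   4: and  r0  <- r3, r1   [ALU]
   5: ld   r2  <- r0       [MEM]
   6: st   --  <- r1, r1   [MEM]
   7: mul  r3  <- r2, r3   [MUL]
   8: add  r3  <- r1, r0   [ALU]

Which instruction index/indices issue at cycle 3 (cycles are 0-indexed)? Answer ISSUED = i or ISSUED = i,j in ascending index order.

t=0 i0:mulh.MUL ; RAW r0
t=1 i1:st.MEM ; no-port MEM/MEM
t=2 i2&i3:st.MEM;beq.BR ; 2-wide
t=3 i4:and.ALU ; RAW r0
t=4 i5:ld.MEM ; no-port MEM/MEM
t=5 i6&i7:st.MEM;mul.MUL ; 2-wide
t=6 i8:add.ALU ; tail

ISSUED = 4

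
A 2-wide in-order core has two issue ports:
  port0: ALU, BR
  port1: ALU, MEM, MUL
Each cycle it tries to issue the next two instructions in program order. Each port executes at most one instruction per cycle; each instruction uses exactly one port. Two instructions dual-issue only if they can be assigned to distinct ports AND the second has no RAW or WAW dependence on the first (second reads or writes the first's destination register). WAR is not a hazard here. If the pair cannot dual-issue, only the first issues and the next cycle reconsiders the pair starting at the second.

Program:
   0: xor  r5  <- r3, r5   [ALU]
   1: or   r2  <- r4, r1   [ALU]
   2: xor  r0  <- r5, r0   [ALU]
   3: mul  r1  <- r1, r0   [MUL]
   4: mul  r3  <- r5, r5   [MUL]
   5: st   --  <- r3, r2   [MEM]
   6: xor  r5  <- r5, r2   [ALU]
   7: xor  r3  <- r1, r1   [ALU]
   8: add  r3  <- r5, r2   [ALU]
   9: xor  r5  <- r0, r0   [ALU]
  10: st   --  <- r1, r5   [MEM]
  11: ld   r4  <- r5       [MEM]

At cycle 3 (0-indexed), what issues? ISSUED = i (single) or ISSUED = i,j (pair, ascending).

0. xor;or @i0&i1  | dual
1. xor @i2  | RAW r0
2. mul @i3  | no-port MUL/MUL
3. mul @i4  | no-port MUL/MEM
4. st;xor @i5&i6  | dual
5. xor @i7  | WAW r3
6. add;xor @i8&i9  | dual
7. st @i10  | no-port MEM/MEM
8. ld @i11  | tail

ISSUED = 4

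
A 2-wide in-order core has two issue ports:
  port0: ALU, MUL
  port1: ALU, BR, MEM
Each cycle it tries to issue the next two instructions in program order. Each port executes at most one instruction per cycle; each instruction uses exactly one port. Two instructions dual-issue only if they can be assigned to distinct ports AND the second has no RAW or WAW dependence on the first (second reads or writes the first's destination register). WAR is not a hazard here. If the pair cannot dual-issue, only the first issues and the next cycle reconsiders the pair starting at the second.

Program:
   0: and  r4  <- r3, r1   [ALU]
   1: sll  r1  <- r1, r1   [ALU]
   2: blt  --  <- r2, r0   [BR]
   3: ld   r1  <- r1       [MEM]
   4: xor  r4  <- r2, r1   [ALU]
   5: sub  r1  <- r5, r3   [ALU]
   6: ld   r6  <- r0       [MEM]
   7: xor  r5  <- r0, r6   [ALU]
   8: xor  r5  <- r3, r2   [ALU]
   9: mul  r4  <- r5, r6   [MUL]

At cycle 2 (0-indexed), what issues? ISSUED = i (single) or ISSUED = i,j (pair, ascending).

0. and.ALU;sll.ALU @i0+i1  | pair
1. blt.BR @i2  | no-port BR/MEM
2. ld.MEM @i3  | RAW r1
3. xor.ALU;sub.ALU @i4+i5  | pair
4. ld.MEM @i6  | RAW r6
5. xor.ALU @i7  | WAW r5
6. xor.ALU @i8  | RAW r5
7. mul.MUL @i9  | tail

ISSUED = 3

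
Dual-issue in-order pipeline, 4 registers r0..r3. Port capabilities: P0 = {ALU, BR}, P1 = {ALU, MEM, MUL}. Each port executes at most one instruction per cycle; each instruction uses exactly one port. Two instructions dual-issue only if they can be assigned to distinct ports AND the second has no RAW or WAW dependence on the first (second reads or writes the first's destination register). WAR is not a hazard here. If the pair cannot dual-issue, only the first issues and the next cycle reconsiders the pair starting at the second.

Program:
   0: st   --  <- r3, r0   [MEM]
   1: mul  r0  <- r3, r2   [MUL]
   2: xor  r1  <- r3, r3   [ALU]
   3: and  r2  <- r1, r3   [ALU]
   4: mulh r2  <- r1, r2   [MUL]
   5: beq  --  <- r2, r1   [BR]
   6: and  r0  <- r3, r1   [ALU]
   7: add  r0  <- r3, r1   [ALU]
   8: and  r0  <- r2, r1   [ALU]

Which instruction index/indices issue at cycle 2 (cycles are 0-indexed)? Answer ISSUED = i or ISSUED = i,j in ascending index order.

t=0 i0:st.MEM ; no-port MEM/MUL
t=1 i1+i2:mul.MUL;xor.ALU ; 2-wide
t=2 i3:and.ALU ; RAW+WAW r2
t=3 i4:mulh.MUL ; RAW r2
t=4 i5+i6:beq.BR;and.ALU ; 2-wide
t=5 i7:add.ALU ; WAW r0
t=6 i8:and.ALU ; tail

ISSUED = 3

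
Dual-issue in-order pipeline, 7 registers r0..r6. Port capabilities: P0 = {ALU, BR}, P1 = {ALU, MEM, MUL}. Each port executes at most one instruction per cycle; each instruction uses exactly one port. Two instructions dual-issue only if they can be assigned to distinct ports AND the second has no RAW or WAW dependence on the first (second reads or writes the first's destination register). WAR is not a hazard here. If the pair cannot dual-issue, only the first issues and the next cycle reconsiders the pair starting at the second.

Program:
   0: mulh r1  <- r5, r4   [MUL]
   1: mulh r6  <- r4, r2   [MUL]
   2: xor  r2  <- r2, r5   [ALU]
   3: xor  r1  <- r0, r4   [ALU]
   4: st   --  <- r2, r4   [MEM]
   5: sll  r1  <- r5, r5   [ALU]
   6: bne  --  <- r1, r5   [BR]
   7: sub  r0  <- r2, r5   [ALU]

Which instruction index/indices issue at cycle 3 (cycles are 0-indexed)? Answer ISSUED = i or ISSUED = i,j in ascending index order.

  cy0 -> i0 (mulh) no-port MUL/MUL
  cy1 -> i1/i2 (mulh/xor) dual
  cy2 -> i3/i4 (xor/st) dual
  cy3 -> i5 (sll) RAW r1
  cy4 -> i6/i7 (bne/sub) dual

ISSUED = 5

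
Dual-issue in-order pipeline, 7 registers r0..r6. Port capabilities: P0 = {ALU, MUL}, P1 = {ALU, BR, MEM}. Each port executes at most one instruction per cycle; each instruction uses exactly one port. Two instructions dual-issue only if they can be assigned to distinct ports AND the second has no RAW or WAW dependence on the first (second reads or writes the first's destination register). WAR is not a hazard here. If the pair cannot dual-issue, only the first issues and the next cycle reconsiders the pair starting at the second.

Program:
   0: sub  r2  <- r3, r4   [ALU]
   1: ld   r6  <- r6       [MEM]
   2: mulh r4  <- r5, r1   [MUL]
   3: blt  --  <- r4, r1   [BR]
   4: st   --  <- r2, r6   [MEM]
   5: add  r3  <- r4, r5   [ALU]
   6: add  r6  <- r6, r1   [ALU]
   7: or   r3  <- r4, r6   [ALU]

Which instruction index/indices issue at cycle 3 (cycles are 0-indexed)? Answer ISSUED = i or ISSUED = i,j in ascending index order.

ISSUED = 4,5

t=0 i0+i1:sub.ALU+ld.MEM ; pair
t=1 i2:mulh.MUL ; RAW r4
t=2 i3:blt.BR ; no-port BR/MEM
t=3 i4+i5:st.MEM+add.ALU ; pair
t=4 i6:add.ALU ; RAW r6
t=5 i7:or.ALU ; tail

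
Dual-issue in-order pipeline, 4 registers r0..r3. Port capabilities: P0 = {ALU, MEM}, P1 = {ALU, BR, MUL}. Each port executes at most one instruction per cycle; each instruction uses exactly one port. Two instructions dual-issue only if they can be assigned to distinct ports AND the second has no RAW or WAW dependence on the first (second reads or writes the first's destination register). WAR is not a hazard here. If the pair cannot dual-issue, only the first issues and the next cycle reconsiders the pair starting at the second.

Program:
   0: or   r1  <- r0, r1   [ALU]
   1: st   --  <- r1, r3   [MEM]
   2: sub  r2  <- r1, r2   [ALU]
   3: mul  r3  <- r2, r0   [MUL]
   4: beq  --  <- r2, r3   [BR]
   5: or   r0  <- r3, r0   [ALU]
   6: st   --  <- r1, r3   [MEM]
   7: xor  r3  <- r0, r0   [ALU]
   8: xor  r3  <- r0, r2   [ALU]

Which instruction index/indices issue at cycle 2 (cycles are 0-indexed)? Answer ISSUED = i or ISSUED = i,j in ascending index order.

ISSUED = 3

#0 head=0: or.ALU i0 RAW r1
#1 head=1: st.MEM/sub.ALU i1,i2 pair
#2 head=3: mul.MUL i3 no-port MUL/BR
#3 head=4: beq.BR/or.ALU i4,i5 pair
#4 head=6: st.MEM/xor.ALU i6,i7 pair
#5 head=8: xor.ALU i8 tail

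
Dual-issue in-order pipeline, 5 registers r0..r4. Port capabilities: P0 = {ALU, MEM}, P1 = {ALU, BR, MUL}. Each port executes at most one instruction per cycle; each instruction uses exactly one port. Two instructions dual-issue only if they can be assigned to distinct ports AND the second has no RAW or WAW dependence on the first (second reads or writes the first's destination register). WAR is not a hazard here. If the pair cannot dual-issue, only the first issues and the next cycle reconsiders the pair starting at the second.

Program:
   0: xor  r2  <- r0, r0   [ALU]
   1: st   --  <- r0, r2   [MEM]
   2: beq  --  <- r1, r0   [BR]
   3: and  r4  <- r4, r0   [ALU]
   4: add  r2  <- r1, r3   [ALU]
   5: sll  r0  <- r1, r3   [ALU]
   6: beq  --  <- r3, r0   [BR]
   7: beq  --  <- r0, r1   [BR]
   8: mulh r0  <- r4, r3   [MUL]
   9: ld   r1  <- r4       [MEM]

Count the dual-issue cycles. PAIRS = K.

PAIRS = 3

t=0 i0:xor ; RAW r2
t=1 i1+i2:st/beq ; dual
t=2 i3+i4:and/add ; dual
t=3 i5:sll ; RAW r0
t=4 i6:beq ; no-port BR/BR
t=5 i7:beq ; no-port BR/MUL
t=6 i8+i9:mulh/ld ; dual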